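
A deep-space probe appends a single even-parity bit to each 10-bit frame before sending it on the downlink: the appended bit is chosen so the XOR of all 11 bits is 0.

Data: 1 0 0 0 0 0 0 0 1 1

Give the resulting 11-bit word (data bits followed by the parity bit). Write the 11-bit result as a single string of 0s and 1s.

10000000111

XOR of the 10 data bits: 1⊕0⊕0⊕0⊕0⊕0⊕0⊕0⊕1⊕1 = 1
Parity bit = 1 (so all 11 bits XOR to 0).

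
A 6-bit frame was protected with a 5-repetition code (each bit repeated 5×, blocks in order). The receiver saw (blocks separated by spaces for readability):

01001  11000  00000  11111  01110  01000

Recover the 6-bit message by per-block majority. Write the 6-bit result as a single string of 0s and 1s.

000110

Block 1 (01001): 2 ones → 0
Block 2 (11000): 2 ones → 0
Block 3 (00000): 0 ones → 0
Block 4 (11111): 5 ones → 1
Block 5 (01110): 3 ones → 1
Block 6 (01000): 1 one → 0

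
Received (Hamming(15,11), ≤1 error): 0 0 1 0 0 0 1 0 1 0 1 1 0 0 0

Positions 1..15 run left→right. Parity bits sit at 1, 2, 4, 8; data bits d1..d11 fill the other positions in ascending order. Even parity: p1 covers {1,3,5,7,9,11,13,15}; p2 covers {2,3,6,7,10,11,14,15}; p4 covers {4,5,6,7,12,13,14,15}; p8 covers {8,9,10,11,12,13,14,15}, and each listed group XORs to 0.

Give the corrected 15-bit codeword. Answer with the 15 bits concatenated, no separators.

001000101111000

s1 (pos 1,3,5,7,9,11,13,15): 0⊕1⊕0⊕1⊕1⊕1⊕0⊕0 = 0
s2 (pos 2,3,6,7,10,11,14,15): 0⊕1⊕0⊕1⊕0⊕1⊕0⊕0 = 1
s4 (pos 4,5,6,7,12,13,14,15): 0⊕0⊕0⊕1⊕1⊕0⊕0⊕0 = 0
s8 (pos 8,9,10,11,12,13,14,15): 0⊕1⊕0⊕1⊕1⊕0⊕0⊕0 = 1
Syndrome s8…s1 = 1010 → error at position 10.
Flip position 10: 001000101011000 → 001000101111000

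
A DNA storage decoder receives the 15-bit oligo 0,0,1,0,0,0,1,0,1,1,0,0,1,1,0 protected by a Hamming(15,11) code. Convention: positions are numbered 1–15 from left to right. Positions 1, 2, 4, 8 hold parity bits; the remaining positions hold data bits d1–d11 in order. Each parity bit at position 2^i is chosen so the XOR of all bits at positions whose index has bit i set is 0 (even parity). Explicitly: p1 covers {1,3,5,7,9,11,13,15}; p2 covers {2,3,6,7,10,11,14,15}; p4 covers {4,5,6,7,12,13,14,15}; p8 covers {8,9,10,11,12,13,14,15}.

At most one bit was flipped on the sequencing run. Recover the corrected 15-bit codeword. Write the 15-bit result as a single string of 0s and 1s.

s1 (pos 1,3,5,7,9,11,13,15): 0⊕1⊕0⊕1⊕1⊕0⊕1⊕0 = 0
s2 (pos 2,3,6,7,10,11,14,15): 0⊕1⊕0⊕1⊕1⊕0⊕1⊕0 = 0
s4 (pos 4,5,6,7,12,13,14,15): 0⊕0⊕0⊕1⊕0⊕1⊕1⊕0 = 1
s8 (pos 8,9,10,11,12,13,14,15): 0⊕1⊕1⊕0⊕0⊕1⊕1⊕0 = 0
Syndrome s8…s1 = 0100 → error at position 4.
Flip position 4: 001000101100110 → 001100101100110

001100101100110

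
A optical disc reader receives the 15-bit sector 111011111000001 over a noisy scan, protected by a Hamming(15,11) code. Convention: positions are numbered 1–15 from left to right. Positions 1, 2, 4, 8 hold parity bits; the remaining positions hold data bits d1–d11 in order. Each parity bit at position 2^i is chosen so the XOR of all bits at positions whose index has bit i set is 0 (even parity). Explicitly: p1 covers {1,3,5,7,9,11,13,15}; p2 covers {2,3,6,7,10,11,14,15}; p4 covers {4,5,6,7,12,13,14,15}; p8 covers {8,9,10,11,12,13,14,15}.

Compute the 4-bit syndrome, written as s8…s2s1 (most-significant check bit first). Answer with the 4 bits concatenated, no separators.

s1 (pos 1,3,5,7,9,11,13,15): 1⊕1⊕1⊕1⊕1⊕0⊕0⊕1 = 0
s2 (pos 2,3,6,7,10,11,14,15): 1⊕1⊕1⊕1⊕0⊕0⊕0⊕1 = 1
s4 (pos 4,5,6,7,12,13,14,15): 0⊕1⊕1⊕1⊕0⊕0⊕0⊕1 = 0
s8 (pos 8,9,10,11,12,13,14,15): 1⊕1⊕0⊕0⊕0⊕0⊕0⊕1 = 1
Syndrome s8…s1 = 1010 → error at position 10.

1010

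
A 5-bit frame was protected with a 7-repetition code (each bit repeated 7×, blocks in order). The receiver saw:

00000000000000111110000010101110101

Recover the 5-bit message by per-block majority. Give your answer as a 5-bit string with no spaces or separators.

00101

Block 1 (0000000): 0 ones → 0
Block 2 (0000000): 0 ones → 0
Block 3 (1111100): 5 ones → 1
Block 4 (0001010): 2 ones → 0
Block 5 (1110101): 5 ones → 1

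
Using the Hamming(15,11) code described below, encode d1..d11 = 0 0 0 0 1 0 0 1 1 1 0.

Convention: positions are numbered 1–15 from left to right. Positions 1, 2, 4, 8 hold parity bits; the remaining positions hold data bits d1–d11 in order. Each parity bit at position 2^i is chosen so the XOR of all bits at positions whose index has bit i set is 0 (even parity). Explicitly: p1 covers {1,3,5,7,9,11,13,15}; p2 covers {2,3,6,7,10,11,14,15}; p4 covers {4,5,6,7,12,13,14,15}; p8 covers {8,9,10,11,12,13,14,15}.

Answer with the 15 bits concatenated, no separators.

010100001001110

Place data at non-parity positions: p1 p2 0 p4 0 0 0 p8 1 0 0 1 1 1 0
p1 (pos 1,3,5,7,9,11,13,15): XOR of data positions = 0⊕0⊕0⊕1⊕0⊕1⊕0 = 0
p2 (pos 2,3,6,7,10,11,14,15): XOR of data positions = 0⊕0⊕0⊕0⊕0⊕1⊕0 = 1
p4 (pos 4,5,6,7,12,13,14,15): XOR of data positions = 0⊕0⊕0⊕1⊕1⊕1⊕0 = 1
p8 (pos 8,9,10,11,12,13,14,15): XOR of data positions = 1⊕0⊕0⊕1⊕1⊕1⊕0 = 0
Codeword: 010100001001110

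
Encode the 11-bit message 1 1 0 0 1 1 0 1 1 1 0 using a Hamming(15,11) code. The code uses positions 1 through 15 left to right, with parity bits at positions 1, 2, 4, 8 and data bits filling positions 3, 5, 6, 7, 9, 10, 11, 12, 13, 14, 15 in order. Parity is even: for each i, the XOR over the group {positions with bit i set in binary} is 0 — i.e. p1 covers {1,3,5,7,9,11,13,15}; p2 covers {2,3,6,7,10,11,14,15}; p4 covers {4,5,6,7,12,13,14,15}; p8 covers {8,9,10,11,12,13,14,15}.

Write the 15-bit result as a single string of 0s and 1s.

Place data at non-parity positions: p1 p2 1 p4 1 0 0 p8 1 1 0 1 1 1 0
p1 (pos 1,3,5,7,9,11,13,15): XOR of data positions = 1⊕1⊕0⊕1⊕0⊕1⊕0 = 0
p2 (pos 2,3,6,7,10,11,14,15): XOR of data positions = 1⊕0⊕0⊕1⊕0⊕1⊕0 = 1
p4 (pos 4,5,6,7,12,13,14,15): XOR of data positions = 1⊕0⊕0⊕1⊕1⊕1⊕0 = 0
p8 (pos 8,9,10,11,12,13,14,15): XOR of data positions = 1⊕1⊕0⊕1⊕1⊕1⊕0 = 1
Codeword: 011010011101110

011010011101110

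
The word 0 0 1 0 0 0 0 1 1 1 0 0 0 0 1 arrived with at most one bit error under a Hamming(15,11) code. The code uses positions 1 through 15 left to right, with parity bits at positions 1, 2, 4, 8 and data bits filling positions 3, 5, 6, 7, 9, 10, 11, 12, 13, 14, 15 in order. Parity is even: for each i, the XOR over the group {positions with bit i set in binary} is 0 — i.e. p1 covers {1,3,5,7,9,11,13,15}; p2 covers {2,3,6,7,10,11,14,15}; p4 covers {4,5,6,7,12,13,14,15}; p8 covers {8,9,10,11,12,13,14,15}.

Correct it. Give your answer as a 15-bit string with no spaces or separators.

s1 (pos 1,3,5,7,9,11,13,15): 0⊕1⊕0⊕0⊕1⊕0⊕0⊕1 = 1
s2 (pos 2,3,6,7,10,11,14,15): 0⊕1⊕0⊕0⊕1⊕0⊕0⊕1 = 1
s4 (pos 4,5,6,7,12,13,14,15): 0⊕0⊕0⊕0⊕0⊕0⊕0⊕1 = 1
s8 (pos 8,9,10,11,12,13,14,15): 1⊕1⊕1⊕0⊕0⊕0⊕0⊕1 = 0
Syndrome s8…s1 = 0111 → error at position 7.
Flip position 7: 001000011100001 → 001000111100001

001000111100001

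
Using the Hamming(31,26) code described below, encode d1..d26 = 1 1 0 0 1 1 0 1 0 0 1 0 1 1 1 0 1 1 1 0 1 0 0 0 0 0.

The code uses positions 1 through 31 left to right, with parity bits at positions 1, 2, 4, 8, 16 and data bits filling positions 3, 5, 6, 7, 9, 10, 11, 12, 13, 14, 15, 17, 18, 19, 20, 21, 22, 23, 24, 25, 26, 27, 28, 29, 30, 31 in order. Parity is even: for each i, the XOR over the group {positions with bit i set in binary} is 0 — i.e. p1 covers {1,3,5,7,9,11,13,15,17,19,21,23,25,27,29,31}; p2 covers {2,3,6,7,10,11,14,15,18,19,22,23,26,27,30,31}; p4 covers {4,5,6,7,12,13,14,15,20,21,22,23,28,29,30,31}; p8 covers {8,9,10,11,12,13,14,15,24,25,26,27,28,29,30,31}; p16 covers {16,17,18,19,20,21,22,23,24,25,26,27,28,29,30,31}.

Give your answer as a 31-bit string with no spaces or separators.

0010100011010011011101110100000

Place data at non-parity positions: p1 p2 1 p4 1 0 0 p8 1 1 0 1 0 0 1 p16 0 1 1 1 0 1 1 1 0 1 0 0 0 0 0
p1 (pos 1,3,5,7,9,11,13,15,17,19,21,23,25,27,29,31): XOR of data positions = 1⊕1⊕0⊕1⊕0⊕0⊕1⊕0⊕1⊕0⊕1⊕0⊕0⊕0⊕0 = 0
p2 (pos 2,3,6,7,10,11,14,15,18,19,22,23,26,27,30,31): XOR of data positions = 1⊕0⊕0⊕1⊕0⊕0⊕1⊕1⊕1⊕1⊕1⊕1⊕0⊕0⊕0 = 0
p4 (pos 4,5,6,7,12,13,14,15,20,21,22,23,28,29,30,31): XOR of data positions = 1⊕0⊕0⊕1⊕0⊕0⊕1⊕1⊕0⊕1⊕1⊕0⊕0⊕0⊕0 = 0
p8 (pos 8,9,10,11,12,13,14,15,24,25,26,27,28,29,30,31): XOR of data positions = 1⊕1⊕0⊕1⊕0⊕0⊕1⊕1⊕0⊕1⊕0⊕0⊕0⊕0⊕0 = 0
p16 (pos 16,17,18,19,20,21,22,23,24,25,26,27,28,29,30,31): XOR of data positions = 0⊕1⊕1⊕1⊕0⊕1⊕1⊕1⊕0⊕1⊕0⊕0⊕0⊕0⊕0 = 1
Codeword: 0010100011010011011101110100000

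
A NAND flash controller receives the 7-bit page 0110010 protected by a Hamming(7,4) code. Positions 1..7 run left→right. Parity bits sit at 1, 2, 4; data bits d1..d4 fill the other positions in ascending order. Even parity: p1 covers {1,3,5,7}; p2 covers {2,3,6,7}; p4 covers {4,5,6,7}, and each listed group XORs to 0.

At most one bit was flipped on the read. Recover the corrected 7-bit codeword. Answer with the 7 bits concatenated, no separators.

0110011

s1 (pos 1,3,5,7): 0⊕1⊕0⊕0 = 1
s2 (pos 2,3,6,7): 1⊕1⊕1⊕0 = 1
s4 (pos 4,5,6,7): 0⊕0⊕1⊕0 = 1
Syndrome s4…s1 = 111 → error at position 7.
Flip position 7: 0110010 → 0110011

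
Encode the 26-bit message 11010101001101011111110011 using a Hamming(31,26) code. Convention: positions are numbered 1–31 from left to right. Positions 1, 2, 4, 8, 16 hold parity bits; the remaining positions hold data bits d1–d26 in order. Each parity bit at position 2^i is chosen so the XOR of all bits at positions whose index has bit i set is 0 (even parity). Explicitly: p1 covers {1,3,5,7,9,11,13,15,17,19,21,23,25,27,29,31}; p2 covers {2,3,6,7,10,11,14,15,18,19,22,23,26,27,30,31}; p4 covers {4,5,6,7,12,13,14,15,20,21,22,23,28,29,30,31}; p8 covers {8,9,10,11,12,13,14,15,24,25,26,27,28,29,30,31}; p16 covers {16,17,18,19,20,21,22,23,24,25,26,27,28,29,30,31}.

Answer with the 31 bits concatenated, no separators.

1111101101010011101011111110011

Place data at non-parity positions: p1 p2 1 p4 1 0 1 p8 0 1 0 1 0 0 1 p16 1 0 1 0 1 1 1 1 1 1 1 0 0 1 1
p1 (pos 1,3,5,7,9,11,13,15,17,19,21,23,25,27,29,31): XOR of data positions = 1⊕1⊕1⊕0⊕0⊕0⊕1⊕1⊕1⊕1⊕1⊕1⊕1⊕0⊕1 = 1
p2 (pos 2,3,6,7,10,11,14,15,18,19,22,23,26,27,30,31): XOR of data positions = 1⊕0⊕1⊕1⊕0⊕0⊕1⊕0⊕1⊕1⊕1⊕1⊕1⊕1⊕1 = 1
p4 (pos 4,5,6,7,12,13,14,15,20,21,22,23,28,29,30,31): XOR of data positions = 1⊕0⊕1⊕1⊕0⊕0⊕1⊕0⊕1⊕1⊕1⊕0⊕0⊕1⊕1 = 1
p8 (pos 8,9,10,11,12,13,14,15,24,25,26,27,28,29,30,31): XOR of data positions = 0⊕1⊕0⊕1⊕0⊕0⊕1⊕1⊕1⊕1⊕1⊕0⊕0⊕1⊕1 = 1
p16 (pos 16,17,18,19,20,21,22,23,24,25,26,27,28,29,30,31): XOR of data positions = 1⊕0⊕1⊕0⊕1⊕1⊕1⊕1⊕1⊕1⊕1⊕0⊕0⊕1⊕1 = 1
Codeword: 1111101101010011101011111110011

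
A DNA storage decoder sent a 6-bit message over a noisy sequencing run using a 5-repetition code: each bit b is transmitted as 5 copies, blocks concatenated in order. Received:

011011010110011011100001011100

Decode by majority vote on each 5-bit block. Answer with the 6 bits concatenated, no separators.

Block 1 (01101): 3 ones → 1
Block 2 (10101): 3 ones → 1
Block 3 (10011): 3 ones → 1
Block 4 (01110): 3 ones → 1
Block 5 (00010): 1 one → 0
Block 6 (11100): 3 ones → 1

111101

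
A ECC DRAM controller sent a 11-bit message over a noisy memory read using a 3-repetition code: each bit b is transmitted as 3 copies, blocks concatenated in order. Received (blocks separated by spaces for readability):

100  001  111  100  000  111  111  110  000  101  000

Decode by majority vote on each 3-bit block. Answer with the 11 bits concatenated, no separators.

Block 1 (100): 1 one → 0
Block 2 (001): 1 one → 0
Block 3 (111): 3 ones → 1
Block 4 (100): 1 one → 0
Block 5 (000): 0 ones → 0
Block 6 (111): 3 ones → 1
Block 7 (111): 3 ones → 1
Block 8 (110): 2 ones → 1
Block 9 (000): 0 ones → 0
Block 10 (101): 2 ones → 1
Block 11 (000): 0 ones → 0

00100111010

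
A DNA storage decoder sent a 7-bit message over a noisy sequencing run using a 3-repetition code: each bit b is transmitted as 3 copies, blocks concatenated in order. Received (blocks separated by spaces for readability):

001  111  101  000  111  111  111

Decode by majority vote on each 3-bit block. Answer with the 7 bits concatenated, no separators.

0110111

Block 1 (001): 1 one → 0
Block 2 (111): 3 ones → 1
Block 3 (101): 2 ones → 1
Block 4 (000): 0 ones → 0
Block 5 (111): 3 ones → 1
Block 6 (111): 3 ones → 1
Block 7 (111): 3 ones → 1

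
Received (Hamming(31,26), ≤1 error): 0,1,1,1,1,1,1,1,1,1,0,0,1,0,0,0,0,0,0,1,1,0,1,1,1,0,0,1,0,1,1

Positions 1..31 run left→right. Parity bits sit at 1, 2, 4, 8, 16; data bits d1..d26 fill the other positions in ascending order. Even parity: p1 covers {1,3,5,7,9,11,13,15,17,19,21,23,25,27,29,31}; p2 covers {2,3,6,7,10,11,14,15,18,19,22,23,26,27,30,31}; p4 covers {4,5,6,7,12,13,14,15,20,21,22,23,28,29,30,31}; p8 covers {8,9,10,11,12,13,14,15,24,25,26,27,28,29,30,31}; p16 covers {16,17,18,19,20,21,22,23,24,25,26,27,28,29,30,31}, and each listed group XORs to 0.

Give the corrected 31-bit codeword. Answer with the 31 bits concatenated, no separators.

s1 (pos 1,3,5,7,9,11,13,15,17,19,21,23,25,27,29,31): 0⊕1⊕1⊕1⊕1⊕0⊕1⊕0⊕0⊕0⊕1⊕1⊕1⊕0⊕0⊕1 = 1
s2 (pos 2,3,6,7,10,11,14,15,18,19,22,23,26,27,30,31): 1⊕1⊕1⊕1⊕1⊕0⊕0⊕0⊕0⊕0⊕0⊕1⊕0⊕0⊕1⊕1 = 0
s4 (pos 4,5,6,7,12,13,14,15,20,21,22,23,28,29,30,31): 1⊕1⊕1⊕1⊕0⊕1⊕0⊕0⊕1⊕1⊕0⊕1⊕1⊕0⊕1⊕1 = 1
s8 (pos 8,9,10,11,12,13,14,15,24,25,26,27,28,29,30,31): 1⊕1⊕1⊕0⊕0⊕1⊕0⊕0⊕1⊕1⊕0⊕0⊕1⊕0⊕1⊕1 = 1
s16 (pos 16,17,18,19,20,21,22,23,24,25,26,27,28,29,30,31): 0⊕0⊕0⊕0⊕1⊕1⊕0⊕1⊕1⊕1⊕0⊕0⊕1⊕0⊕1⊕1 = 0
Syndrome s16…s1 = 01101 → error at position 13.
Flip position 13: 0111111111001000000110111001011 → 0111111111000000000110111001011

0111111111000000000110111001011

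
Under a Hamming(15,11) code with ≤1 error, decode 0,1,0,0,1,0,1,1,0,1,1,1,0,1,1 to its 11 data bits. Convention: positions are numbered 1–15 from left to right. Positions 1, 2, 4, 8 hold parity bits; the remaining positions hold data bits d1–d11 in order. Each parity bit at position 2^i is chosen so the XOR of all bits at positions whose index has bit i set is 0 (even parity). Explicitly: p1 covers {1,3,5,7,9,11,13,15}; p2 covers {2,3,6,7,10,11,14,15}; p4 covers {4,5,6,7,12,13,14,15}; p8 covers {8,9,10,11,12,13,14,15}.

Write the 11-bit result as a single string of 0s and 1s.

s1 (pos 1,3,5,7,9,11,13,15): 0⊕0⊕1⊕1⊕0⊕1⊕0⊕1 = 0
s2 (pos 2,3,6,7,10,11,14,15): 1⊕0⊕0⊕1⊕1⊕1⊕1⊕1 = 0
s4 (pos 4,5,6,7,12,13,14,15): 0⊕1⊕0⊕1⊕1⊕0⊕1⊕1 = 1
s8 (pos 8,9,10,11,12,13,14,15): 1⊕0⊕1⊕1⊕1⊕0⊕1⊕1 = 0
Syndrome s8…s1 = 0100 → error at position 4.
Flip position 4: 010010110111011 → 010110110111011
Read data bits from positions 3,5,6,7,9,10,11,12,13,14,15: 01010111011

01010111011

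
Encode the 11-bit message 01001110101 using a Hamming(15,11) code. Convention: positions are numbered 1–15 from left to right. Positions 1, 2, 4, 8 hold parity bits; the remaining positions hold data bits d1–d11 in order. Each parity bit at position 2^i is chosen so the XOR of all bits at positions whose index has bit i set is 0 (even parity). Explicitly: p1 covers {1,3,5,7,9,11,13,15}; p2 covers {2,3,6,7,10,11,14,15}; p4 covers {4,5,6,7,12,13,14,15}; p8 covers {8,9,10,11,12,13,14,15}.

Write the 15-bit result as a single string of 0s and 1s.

110110011110101

Place data at non-parity positions: p1 p2 0 p4 1 0 0 p8 1 1 1 0 1 0 1
p1 (pos 1,3,5,7,9,11,13,15): XOR of data positions = 0⊕1⊕0⊕1⊕1⊕1⊕1 = 1
p2 (pos 2,3,6,7,10,11,14,15): XOR of data positions = 0⊕0⊕0⊕1⊕1⊕0⊕1 = 1
p4 (pos 4,5,6,7,12,13,14,15): XOR of data positions = 1⊕0⊕0⊕0⊕1⊕0⊕1 = 1
p8 (pos 8,9,10,11,12,13,14,15): XOR of data positions = 1⊕1⊕1⊕0⊕1⊕0⊕1 = 1
Codeword: 110110011110101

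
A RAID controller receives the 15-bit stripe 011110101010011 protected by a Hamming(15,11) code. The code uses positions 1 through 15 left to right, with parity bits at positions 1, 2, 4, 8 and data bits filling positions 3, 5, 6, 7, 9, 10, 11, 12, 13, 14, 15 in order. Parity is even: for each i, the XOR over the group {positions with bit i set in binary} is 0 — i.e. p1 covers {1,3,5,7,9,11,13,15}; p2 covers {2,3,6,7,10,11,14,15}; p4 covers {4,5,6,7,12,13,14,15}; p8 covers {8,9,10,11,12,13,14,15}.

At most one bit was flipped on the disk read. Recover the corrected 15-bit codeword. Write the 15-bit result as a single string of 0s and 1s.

011010101010011

s1 (pos 1,3,5,7,9,11,13,15): 0⊕1⊕1⊕1⊕1⊕1⊕0⊕1 = 0
s2 (pos 2,3,6,7,10,11,14,15): 1⊕1⊕0⊕1⊕0⊕1⊕1⊕1 = 0
s4 (pos 4,5,6,7,12,13,14,15): 1⊕1⊕0⊕1⊕0⊕0⊕1⊕1 = 1
s8 (pos 8,9,10,11,12,13,14,15): 0⊕1⊕0⊕1⊕0⊕0⊕1⊕1 = 0
Syndrome s8…s1 = 0100 → error at position 4.
Flip position 4: 011110101010011 → 011010101010011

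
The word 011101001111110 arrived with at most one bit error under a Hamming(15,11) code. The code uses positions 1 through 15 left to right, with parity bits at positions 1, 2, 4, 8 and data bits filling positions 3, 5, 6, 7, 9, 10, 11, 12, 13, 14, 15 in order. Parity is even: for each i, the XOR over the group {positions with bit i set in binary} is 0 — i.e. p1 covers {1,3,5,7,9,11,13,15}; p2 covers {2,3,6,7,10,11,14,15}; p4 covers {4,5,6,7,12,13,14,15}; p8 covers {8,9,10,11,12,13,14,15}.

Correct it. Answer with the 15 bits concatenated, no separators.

011001001111110

s1 (pos 1,3,5,7,9,11,13,15): 0⊕1⊕0⊕0⊕1⊕1⊕1⊕0 = 0
s2 (pos 2,3,6,7,10,11,14,15): 1⊕1⊕1⊕0⊕1⊕1⊕1⊕0 = 0
s4 (pos 4,5,6,7,12,13,14,15): 1⊕0⊕1⊕0⊕1⊕1⊕1⊕0 = 1
s8 (pos 8,9,10,11,12,13,14,15): 0⊕1⊕1⊕1⊕1⊕1⊕1⊕0 = 0
Syndrome s8…s1 = 0100 → error at position 4.
Flip position 4: 011101001111110 → 011001001111110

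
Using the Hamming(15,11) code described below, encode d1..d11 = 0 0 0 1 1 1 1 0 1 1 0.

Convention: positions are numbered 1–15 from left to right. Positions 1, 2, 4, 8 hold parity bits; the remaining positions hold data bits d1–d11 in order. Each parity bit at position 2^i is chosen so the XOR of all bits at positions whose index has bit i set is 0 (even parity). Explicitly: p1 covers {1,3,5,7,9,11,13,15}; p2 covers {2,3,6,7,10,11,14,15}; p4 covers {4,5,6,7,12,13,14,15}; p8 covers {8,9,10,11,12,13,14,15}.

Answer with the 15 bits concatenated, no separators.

Place data at non-parity positions: p1 p2 0 p4 0 0 1 p8 1 1 1 0 1 1 0
p1 (pos 1,3,5,7,9,11,13,15): XOR of data positions = 0⊕0⊕1⊕1⊕1⊕1⊕0 = 0
p2 (pos 2,3,6,7,10,11,14,15): XOR of data positions = 0⊕0⊕1⊕1⊕1⊕1⊕0 = 0
p4 (pos 4,5,6,7,12,13,14,15): XOR of data positions = 0⊕0⊕1⊕0⊕1⊕1⊕0 = 1
p8 (pos 8,9,10,11,12,13,14,15): XOR of data positions = 1⊕1⊕1⊕0⊕1⊕1⊕0 = 1
Codeword: 000100111110110

000100111110110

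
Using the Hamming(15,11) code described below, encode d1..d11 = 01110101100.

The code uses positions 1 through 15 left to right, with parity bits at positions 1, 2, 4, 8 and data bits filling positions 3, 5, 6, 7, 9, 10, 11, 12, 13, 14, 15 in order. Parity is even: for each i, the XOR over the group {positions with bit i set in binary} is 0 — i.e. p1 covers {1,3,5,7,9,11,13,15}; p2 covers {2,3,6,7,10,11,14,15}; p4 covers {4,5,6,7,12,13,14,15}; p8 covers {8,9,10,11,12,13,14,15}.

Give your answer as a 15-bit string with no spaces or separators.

Place data at non-parity positions: p1 p2 0 p4 1 1 1 p8 0 1 0 1 1 0 0
p1 (pos 1,3,5,7,9,11,13,15): XOR of data positions = 0⊕1⊕1⊕0⊕0⊕1⊕0 = 1
p2 (pos 2,3,6,7,10,11,14,15): XOR of data positions = 0⊕1⊕1⊕1⊕0⊕0⊕0 = 1
p4 (pos 4,5,6,7,12,13,14,15): XOR of data positions = 1⊕1⊕1⊕1⊕1⊕0⊕0 = 1
p8 (pos 8,9,10,11,12,13,14,15): XOR of data positions = 0⊕1⊕0⊕1⊕1⊕0⊕0 = 1
Codeword: 110111110101100

110111110101100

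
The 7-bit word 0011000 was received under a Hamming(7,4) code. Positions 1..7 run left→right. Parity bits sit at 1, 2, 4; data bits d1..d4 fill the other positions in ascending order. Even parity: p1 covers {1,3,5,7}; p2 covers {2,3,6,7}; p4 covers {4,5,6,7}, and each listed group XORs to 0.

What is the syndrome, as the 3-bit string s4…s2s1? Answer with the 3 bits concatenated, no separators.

s1 (pos 1,3,5,7): 0⊕1⊕0⊕0 = 1
s2 (pos 2,3,6,7): 0⊕1⊕0⊕0 = 1
s4 (pos 4,5,6,7): 1⊕0⊕0⊕0 = 1
Syndrome s4…s1 = 111 → error at position 7.

111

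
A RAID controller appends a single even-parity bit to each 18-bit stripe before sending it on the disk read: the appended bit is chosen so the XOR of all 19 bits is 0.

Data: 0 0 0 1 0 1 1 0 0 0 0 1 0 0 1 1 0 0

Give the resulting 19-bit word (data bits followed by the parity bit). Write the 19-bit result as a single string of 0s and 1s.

XOR of the 18 data bits: 0⊕0⊕0⊕1⊕0⊕1⊕1⊕0⊕0⊕0⊕0⊕1⊕0⊕0⊕1⊕1⊕0⊕0 = 0
Parity bit = 0 (so all 19 bits XOR to 0).

0001011000010011000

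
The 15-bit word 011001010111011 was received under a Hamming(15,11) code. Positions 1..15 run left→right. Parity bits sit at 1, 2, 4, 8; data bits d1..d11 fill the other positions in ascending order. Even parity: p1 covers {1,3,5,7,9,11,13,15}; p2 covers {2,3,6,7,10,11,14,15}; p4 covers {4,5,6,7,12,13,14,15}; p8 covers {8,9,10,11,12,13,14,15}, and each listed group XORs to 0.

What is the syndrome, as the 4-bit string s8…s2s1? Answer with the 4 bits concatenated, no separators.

0011

s1 (pos 1,3,5,7,9,11,13,15): 0⊕1⊕0⊕0⊕0⊕1⊕0⊕1 = 1
s2 (pos 2,3,6,7,10,11,14,15): 1⊕1⊕1⊕0⊕1⊕1⊕1⊕1 = 1
s4 (pos 4,5,6,7,12,13,14,15): 0⊕0⊕1⊕0⊕1⊕0⊕1⊕1 = 0
s8 (pos 8,9,10,11,12,13,14,15): 1⊕0⊕1⊕1⊕1⊕0⊕1⊕1 = 0
Syndrome s8…s1 = 0011 → error at position 3.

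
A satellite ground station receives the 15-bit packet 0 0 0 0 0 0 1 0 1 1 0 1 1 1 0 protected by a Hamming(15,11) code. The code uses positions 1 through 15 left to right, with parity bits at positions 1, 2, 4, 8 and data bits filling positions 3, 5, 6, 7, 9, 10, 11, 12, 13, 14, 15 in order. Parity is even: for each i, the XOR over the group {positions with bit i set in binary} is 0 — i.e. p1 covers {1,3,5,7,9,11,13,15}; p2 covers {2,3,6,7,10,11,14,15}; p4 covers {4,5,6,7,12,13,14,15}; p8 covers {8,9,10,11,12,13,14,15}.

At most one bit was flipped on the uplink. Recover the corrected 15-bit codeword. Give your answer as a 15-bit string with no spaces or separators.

s1 (pos 1,3,5,7,9,11,13,15): 0⊕0⊕0⊕1⊕1⊕0⊕1⊕0 = 1
s2 (pos 2,3,6,7,10,11,14,15): 0⊕0⊕0⊕1⊕1⊕0⊕1⊕0 = 1
s4 (pos 4,5,6,7,12,13,14,15): 0⊕0⊕0⊕1⊕1⊕1⊕1⊕0 = 0
s8 (pos 8,9,10,11,12,13,14,15): 0⊕1⊕1⊕0⊕1⊕1⊕1⊕0 = 1
Syndrome s8…s1 = 1011 → error at position 11.
Flip position 11: 000000101101110 → 000000101111110

000000101111110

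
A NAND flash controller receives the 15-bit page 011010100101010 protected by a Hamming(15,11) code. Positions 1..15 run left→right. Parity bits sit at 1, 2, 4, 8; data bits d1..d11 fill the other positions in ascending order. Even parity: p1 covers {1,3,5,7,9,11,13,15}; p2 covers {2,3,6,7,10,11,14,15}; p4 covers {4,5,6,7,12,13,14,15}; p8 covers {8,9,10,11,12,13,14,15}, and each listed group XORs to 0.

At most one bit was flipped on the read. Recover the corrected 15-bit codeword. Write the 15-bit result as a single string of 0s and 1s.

s1 (pos 1,3,5,7,9,11,13,15): 0⊕1⊕1⊕1⊕0⊕0⊕0⊕0 = 1
s2 (pos 2,3,6,7,10,11,14,15): 1⊕1⊕0⊕1⊕1⊕0⊕1⊕0 = 1
s4 (pos 4,5,6,7,12,13,14,15): 0⊕1⊕0⊕1⊕1⊕0⊕1⊕0 = 0
s8 (pos 8,9,10,11,12,13,14,15): 0⊕0⊕1⊕0⊕1⊕0⊕1⊕0 = 1
Syndrome s8…s1 = 1011 → error at position 11.
Flip position 11: 011010100101010 → 011010100111010

011010100111010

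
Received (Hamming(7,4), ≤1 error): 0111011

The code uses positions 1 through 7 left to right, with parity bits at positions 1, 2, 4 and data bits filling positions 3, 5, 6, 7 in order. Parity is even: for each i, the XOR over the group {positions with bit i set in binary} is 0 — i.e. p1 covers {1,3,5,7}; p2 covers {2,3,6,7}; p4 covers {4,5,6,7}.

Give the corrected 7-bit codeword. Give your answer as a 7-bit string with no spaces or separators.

s1 (pos 1,3,5,7): 0⊕1⊕0⊕1 = 0
s2 (pos 2,3,6,7): 1⊕1⊕1⊕1 = 0
s4 (pos 4,5,6,7): 1⊕0⊕1⊕1 = 1
Syndrome s4…s1 = 100 → error at position 4.
Flip position 4: 0111011 → 0110011

0110011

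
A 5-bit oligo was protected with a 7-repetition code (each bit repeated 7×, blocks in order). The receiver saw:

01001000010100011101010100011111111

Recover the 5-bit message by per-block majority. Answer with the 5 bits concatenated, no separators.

00101

Block 1 (0100100): 2 ones → 0
Block 2 (0010100): 2 ones → 0
Block 3 (0111010): 4 ones → 1
Block 4 (1010001): 3 ones → 0
Block 5 (1111111): 7 ones → 1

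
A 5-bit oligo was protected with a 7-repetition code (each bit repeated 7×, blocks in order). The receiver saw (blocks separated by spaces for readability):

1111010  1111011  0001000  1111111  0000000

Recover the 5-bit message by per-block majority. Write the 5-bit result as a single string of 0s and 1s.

Block 1 (1111010): 5 ones → 1
Block 2 (1111011): 6 ones → 1
Block 3 (0001000): 1 one → 0
Block 4 (1111111): 7 ones → 1
Block 5 (0000000): 0 ones → 0

11010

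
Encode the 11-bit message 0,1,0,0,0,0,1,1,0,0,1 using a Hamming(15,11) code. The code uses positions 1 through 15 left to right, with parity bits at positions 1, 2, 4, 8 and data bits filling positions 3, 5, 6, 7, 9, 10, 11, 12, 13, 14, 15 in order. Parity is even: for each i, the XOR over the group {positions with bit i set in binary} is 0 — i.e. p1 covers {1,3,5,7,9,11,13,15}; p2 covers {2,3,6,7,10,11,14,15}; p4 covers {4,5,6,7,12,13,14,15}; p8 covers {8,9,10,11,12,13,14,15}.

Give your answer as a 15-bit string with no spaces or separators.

Place data at non-parity positions: p1 p2 0 p4 1 0 0 p8 0 0 1 1 0 0 1
p1 (pos 1,3,5,7,9,11,13,15): XOR of data positions = 0⊕1⊕0⊕0⊕1⊕0⊕1 = 1
p2 (pos 2,3,6,7,10,11,14,15): XOR of data positions = 0⊕0⊕0⊕0⊕1⊕0⊕1 = 0
p4 (pos 4,5,6,7,12,13,14,15): XOR of data positions = 1⊕0⊕0⊕1⊕0⊕0⊕1 = 1
p8 (pos 8,9,10,11,12,13,14,15): XOR of data positions = 0⊕0⊕1⊕1⊕0⊕0⊕1 = 1
Codeword: 100110010011001

100110010011001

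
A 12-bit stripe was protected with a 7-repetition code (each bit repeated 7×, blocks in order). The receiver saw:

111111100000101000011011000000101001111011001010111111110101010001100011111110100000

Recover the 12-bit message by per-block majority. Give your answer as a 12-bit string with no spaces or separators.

100001010010

Block 1 (1111111): 7 ones → 1
Block 2 (0000010): 1 one → 0
Block 3 (1000011): 3 ones → 0
Block 4 (0110000): 2 ones → 0
Block 5 (0010100): 2 ones → 0
Block 6 (1111011): 6 ones → 1
Block 7 (0010101): 3 ones → 0
Block 8 (1111111): 7 ones → 1
Block 9 (0101010): 3 ones → 0
Block 10 (0011000): 2 ones → 0
Block 11 (1111111): 7 ones → 1
Block 12 (0100000): 1 one → 0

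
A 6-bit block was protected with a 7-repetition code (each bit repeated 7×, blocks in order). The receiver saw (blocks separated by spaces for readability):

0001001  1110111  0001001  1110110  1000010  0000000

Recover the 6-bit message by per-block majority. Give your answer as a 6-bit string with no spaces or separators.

010100

Block 1 (0001001): 2 ones → 0
Block 2 (1110111): 6 ones → 1
Block 3 (0001001): 2 ones → 0
Block 4 (1110110): 5 ones → 1
Block 5 (1000010): 2 ones → 0
Block 6 (0000000): 0 ones → 0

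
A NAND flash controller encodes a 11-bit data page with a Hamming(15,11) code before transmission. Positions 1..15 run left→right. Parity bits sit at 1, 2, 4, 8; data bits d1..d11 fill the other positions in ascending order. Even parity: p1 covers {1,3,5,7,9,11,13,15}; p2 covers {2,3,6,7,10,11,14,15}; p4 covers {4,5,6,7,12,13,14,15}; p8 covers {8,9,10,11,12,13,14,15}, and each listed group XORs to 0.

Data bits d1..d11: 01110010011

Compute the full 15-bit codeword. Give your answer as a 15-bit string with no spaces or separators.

Place data at non-parity positions: p1 p2 0 p4 1 1 1 p8 0 0 1 0 0 1 1
p1 (pos 1,3,5,7,9,11,13,15): XOR of data positions = 0⊕1⊕1⊕0⊕1⊕0⊕1 = 0
p2 (pos 2,3,6,7,10,11,14,15): XOR of data positions = 0⊕1⊕1⊕0⊕1⊕1⊕1 = 1
p4 (pos 4,5,6,7,12,13,14,15): XOR of data positions = 1⊕1⊕1⊕0⊕0⊕1⊕1 = 1
p8 (pos 8,9,10,11,12,13,14,15): XOR of data positions = 0⊕0⊕1⊕0⊕0⊕1⊕1 = 1
Codeword: 010111110010011

010111110010011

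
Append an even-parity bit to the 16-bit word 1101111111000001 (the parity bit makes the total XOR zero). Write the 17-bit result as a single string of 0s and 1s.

XOR of the 16 data bits: 1⊕1⊕0⊕1⊕1⊕1⊕1⊕1⊕1⊕1⊕0⊕0⊕0⊕0⊕0⊕1 = 0
Parity bit = 0 (so all 17 bits XOR to 0).

11011111110000010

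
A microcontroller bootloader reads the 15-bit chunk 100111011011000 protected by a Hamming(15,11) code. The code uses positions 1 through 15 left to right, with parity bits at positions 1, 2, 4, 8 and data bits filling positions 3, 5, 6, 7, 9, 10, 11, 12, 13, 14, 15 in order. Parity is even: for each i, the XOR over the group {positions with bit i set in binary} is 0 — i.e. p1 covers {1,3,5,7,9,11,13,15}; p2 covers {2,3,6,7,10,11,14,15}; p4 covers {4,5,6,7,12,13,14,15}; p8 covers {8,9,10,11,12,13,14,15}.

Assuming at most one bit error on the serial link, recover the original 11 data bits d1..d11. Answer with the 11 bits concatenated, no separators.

01101011000

s1 (pos 1,3,5,7,9,11,13,15): 1⊕0⊕1⊕0⊕1⊕1⊕0⊕0 = 0
s2 (pos 2,3,6,7,10,11,14,15): 0⊕0⊕1⊕0⊕0⊕1⊕0⊕0 = 0
s4 (pos 4,5,6,7,12,13,14,15): 1⊕1⊕1⊕0⊕1⊕0⊕0⊕0 = 0
s8 (pos 8,9,10,11,12,13,14,15): 1⊕1⊕0⊕1⊕1⊕0⊕0⊕0 = 0
Syndrome s8…s1 = 0000 → no error.
Read data bits from positions 3,5,6,7,9,10,11,12,13,14,15: 01101011000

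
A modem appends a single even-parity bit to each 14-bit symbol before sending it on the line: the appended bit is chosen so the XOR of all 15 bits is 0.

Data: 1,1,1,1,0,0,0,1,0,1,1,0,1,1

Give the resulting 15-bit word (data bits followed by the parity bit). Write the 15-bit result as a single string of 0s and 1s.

XOR of the 14 data bits: 1⊕1⊕1⊕1⊕0⊕0⊕0⊕1⊕0⊕1⊕1⊕0⊕1⊕1 = 1
Parity bit = 1 (so all 15 bits XOR to 0).

111100010110111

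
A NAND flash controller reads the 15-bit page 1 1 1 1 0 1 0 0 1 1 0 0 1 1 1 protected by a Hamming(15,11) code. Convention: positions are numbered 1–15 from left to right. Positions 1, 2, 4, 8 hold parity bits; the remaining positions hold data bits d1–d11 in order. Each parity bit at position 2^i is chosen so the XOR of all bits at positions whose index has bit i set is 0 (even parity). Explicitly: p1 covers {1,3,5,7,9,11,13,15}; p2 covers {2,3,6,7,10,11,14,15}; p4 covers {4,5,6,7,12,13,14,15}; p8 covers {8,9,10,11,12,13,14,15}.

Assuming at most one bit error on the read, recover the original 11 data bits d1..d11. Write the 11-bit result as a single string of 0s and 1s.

10101100011

s1 (pos 1,3,5,7,9,11,13,15): 1⊕1⊕0⊕0⊕1⊕0⊕1⊕1 = 1
s2 (pos 2,3,6,7,10,11,14,15): 1⊕1⊕1⊕0⊕1⊕0⊕1⊕1 = 0
s4 (pos 4,5,6,7,12,13,14,15): 1⊕0⊕1⊕0⊕0⊕1⊕1⊕1 = 1
s8 (pos 8,9,10,11,12,13,14,15): 0⊕1⊕1⊕0⊕0⊕1⊕1⊕1 = 1
Syndrome s8…s1 = 1101 → error at position 13.
Flip position 13: 111101001100111 → 111101001100011
Read data bits from positions 3,5,6,7,9,10,11,12,13,14,15: 10101100011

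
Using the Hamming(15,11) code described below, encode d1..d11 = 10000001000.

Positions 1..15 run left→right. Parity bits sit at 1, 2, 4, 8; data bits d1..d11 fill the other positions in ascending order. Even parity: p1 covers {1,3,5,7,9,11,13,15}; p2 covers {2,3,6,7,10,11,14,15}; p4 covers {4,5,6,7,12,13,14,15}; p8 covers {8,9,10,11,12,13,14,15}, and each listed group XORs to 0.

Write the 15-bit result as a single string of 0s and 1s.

Place data at non-parity positions: p1 p2 1 p4 0 0 0 p8 0 0 0 1 0 0 0
p1 (pos 1,3,5,7,9,11,13,15): XOR of data positions = 1⊕0⊕0⊕0⊕0⊕0⊕0 = 1
p2 (pos 2,3,6,7,10,11,14,15): XOR of data positions = 1⊕0⊕0⊕0⊕0⊕0⊕0 = 1
p4 (pos 4,5,6,7,12,13,14,15): XOR of data positions = 0⊕0⊕0⊕1⊕0⊕0⊕0 = 1
p8 (pos 8,9,10,11,12,13,14,15): XOR of data positions = 0⊕0⊕0⊕1⊕0⊕0⊕0 = 1
Codeword: 111100010001000

111100010001000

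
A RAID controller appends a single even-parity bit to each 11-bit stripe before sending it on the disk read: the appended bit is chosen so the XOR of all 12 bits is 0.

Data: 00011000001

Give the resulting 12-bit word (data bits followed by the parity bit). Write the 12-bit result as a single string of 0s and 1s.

XOR of the 11 data bits: 0⊕0⊕0⊕1⊕1⊕0⊕0⊕0⊕0⊕0⊕1 = 1
Parity bit = 1 (so all 12 bits XOR to 0).

000110000011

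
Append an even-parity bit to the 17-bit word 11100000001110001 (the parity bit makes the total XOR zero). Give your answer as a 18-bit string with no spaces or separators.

XOR of the 17 data bits: 1⊕1⊕1⊕0⊕0⊕0⊕0⊕0⊕0⊕0⊕1⊕1⊕1⊕0⊕0⊕0⊕1 = 1
Parity bit = 1 (so all 18 bits XOR to 0).

111000000011100011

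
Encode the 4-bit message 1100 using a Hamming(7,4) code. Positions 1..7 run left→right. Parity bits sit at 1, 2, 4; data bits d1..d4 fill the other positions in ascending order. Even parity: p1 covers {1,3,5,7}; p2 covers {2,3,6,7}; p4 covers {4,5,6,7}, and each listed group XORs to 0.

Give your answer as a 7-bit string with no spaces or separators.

0111100

Place data at non-parity positions: p1 p2 1 p4 1 0 0
p1 (pos 1,3,5,7): XOR of data positions = 1⊕1⊕0 = 0
p2 (pos 2,3,6,7): XOR of data positions = 1⊕0⊕0 = 1
p4 (pos 4,5,6,7): XOR of data positions = 1⊕0⊕0 = 1
Codeword: 0111100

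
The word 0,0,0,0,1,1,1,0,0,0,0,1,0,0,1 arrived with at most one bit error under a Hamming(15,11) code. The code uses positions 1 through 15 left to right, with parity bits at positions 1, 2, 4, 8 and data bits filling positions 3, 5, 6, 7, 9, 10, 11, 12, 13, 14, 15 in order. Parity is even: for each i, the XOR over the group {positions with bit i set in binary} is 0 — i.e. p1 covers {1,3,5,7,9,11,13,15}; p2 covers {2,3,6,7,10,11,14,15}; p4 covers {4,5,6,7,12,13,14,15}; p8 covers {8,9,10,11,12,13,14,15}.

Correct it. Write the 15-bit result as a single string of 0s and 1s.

000011000001001

s1 (pos 1,3,5,7,9,11,13,15): 0⊕0⊕1⊕1⊕0⊕0⊕0⊕1 = 1
s2 (pos 2,3,6,7,10,11,14,15): 0⊕0⊕1⊕1⊕0⊕0⊕0⊕1 = 1
s4 (pos 4,5,6,7,12,13,14,15): 0⊕1⊕1⊕1⊕1⊕0⊕0⊕1 = 1
s8 (pos 8,9,10,11,12,13,14,15): 0⊕0⊕0⊕0⊕1⊕0⊕0⊕1 = 0
Syndrome s8…s1 = 0111 → error at position 7.
Flip position 7: 000011100001001 → 000011000001001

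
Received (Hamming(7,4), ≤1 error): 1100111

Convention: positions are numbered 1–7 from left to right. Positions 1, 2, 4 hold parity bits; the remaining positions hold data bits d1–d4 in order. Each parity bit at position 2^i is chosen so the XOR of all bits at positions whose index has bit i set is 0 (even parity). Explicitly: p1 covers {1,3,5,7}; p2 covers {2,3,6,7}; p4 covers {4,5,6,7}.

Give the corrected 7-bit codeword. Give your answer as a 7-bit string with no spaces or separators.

s1 (pos 1,3,5,7): 1⊕0⊕1⊕1 = 1
s2 (pos 2,3,6,7): 1⊕0⊕1⊕1 = 1
s4 (pos 4,5,6,7): 0⊕1⊕1⊕1 = 1
Syndrome s4…s1 = 111 → error at position 7.
Flip position 7: 1100111 → 1100110

1100110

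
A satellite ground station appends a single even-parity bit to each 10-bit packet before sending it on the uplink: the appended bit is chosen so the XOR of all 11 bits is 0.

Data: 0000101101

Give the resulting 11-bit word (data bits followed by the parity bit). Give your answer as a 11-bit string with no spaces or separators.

00001011010

XOR of the 10 data bits: 0⊕0⊕0⊕0⊕1⊕0⊕1⊕1⊕0⊕1 = 0
Parity bit = 0 (so all 11 bits XOR to 0).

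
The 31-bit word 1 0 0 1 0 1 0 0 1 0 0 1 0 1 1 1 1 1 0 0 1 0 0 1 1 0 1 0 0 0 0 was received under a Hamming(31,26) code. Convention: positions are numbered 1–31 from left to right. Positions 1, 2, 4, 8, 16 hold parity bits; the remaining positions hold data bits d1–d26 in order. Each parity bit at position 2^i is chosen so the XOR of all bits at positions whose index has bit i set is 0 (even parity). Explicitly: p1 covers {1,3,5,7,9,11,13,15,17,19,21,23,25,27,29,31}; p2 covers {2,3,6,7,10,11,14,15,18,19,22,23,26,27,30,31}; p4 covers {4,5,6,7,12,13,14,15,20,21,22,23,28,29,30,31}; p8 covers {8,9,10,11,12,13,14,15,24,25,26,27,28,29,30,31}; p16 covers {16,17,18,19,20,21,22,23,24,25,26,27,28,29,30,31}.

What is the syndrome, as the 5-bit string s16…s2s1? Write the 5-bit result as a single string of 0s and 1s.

s1 (pos 1,3,5,7,9,11,13,15,17,19,21,23,25,27,29,31): 1⊕0⊕0⊕0⊕1⊕0⊕0⊕1⊕1⊕0⊕1⊕0⊕1⊕1⊕0⊕0 = 1
s2 (pos 2,3,6,7,10,11,14,15,18,19,22,23,26,27,30,31): 0⊕0⊕1⊕0⊕0⊕0⊕1⊕1⊕1⊕0⊕0⊕0⊕0⊕1⊕0⊕0 = 1
s4 (pos 4,5,6,7,12,13,14,15,20,21,22,23,28,29,30,31): 1⊕0⊕1⊕0⊕1⊕0⊕1⊕1⊕0⊕1⊕0⊕0⊕0⊕0⊕0⊕0 = 0
s8 (pos 8,9,10,11,12,13,14,15,24,25,26,27,28,29,30,31): 0⊕1⊕0⊕0⊕1⊕0⊕1⊕1⊕1⊕1⊕0⊕1⊕0⊕0⊕0⊕0 = 1
s16 (pos 16,17,18,19,20,21,22,23,24,25,26,27,28,29,30,31): 1⊕1⊕1⊕0⊕0⊕1⊕0⊕0⊕1⊕1⊕0⊕1⊕0⊕0⊕0⊕0 = 1
Syndrome s16…s1 = 11011 → error at position 27.

11011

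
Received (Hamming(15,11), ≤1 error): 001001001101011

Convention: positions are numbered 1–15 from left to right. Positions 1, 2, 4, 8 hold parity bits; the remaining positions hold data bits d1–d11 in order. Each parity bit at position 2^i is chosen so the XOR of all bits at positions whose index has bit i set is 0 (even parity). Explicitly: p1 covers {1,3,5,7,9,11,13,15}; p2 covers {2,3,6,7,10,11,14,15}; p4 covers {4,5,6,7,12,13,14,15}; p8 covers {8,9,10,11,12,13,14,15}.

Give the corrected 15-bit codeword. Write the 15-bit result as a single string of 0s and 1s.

s1 (pos 1,3,5,7,9,11,13,15): 0⊕1⊕0⊕0⊕1⊕0⊕0⊕1 = 1
s2 (pos 2,3,6,7,10,11,14,15): 0⊕1⊕1⊕0⊕1⊕0⊕1⊕1 = 1
s4 (pos 4,5,6,7,12,13,14,15): 0⊕0⊕1⊕0⊕1⊕0⊕1⊕1 = 0
s8 (pos 8,9,10,11,12,13,14,15): 0⊕1⊕1⊕0⊕1⊕0⊕1⊕1 = 1
Syndrome s8…s1 = 1011 → error at position 11.
Flip position 11: 001001001101011 → 001001001111011

001001001111011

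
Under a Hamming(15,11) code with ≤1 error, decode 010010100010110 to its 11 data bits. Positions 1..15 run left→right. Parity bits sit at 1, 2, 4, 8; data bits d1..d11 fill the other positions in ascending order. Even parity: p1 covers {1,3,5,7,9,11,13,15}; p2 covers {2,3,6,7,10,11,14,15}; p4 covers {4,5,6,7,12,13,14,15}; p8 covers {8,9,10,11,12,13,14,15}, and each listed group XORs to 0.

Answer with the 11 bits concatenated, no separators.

s1 (pos 1,3,5,7,9,11,13,15): 0⊕0⊕1⊕1⊕0⊕1⊕1⊕0 = 0
s2 (pos 2,3,6,7,10,11,14,15): 1⊕0⊕0⊕1⊕0⊕1⊕1⊕0 = 0
s4 (pos 4,5,6,7,12,13,14,15): 0⊕1⊕0⊕1⊕0⊕1⊕1⊕0 = 0
s8 (pos 8,9,10,11,12,13,14,15): 0⊕0⊕0⊕1⊕0⊕1⊕1⊕0 = 1
Syndrome s8…s1 = 1000 → error at position 8.
Flip position 8: 010010100010110 → 010010110010110
Read data bits from positions 3,5,6,7,9,10,11,12,13,14,15: 01010010110

01010010110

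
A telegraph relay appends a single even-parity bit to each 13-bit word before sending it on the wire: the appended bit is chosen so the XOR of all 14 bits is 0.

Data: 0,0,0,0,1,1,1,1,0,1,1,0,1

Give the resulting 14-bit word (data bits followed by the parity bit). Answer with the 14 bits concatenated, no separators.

00001111011011

XOR of the 13 data bits: 0⊕0⊕0⊕0⊕1⊕1⊕1⊕1⊕0⊕1⊕1⊕0⊕1 = 1
Parity bit = 1 (so all 14 bits XOR to 0).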